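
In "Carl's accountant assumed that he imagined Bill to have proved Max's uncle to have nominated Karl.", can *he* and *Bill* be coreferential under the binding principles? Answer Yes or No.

No

*Bill* is an R-expression; Principle C requires it to be free (not bound by any c-commanding expression).
— he: subject of the clause headed by 'imagined'; the pronoun c-commands the R-expression — coreference blocked (Principle C).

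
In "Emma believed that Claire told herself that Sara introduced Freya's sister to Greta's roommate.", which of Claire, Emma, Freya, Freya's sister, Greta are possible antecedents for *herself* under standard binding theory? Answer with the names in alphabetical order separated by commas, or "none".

*herself* is a reflexive; Principle A requires it to be bound within its binding domain — the clause headed by 'told'.
— Claire: subject of the clause headed by 'told'; c-commands the reflexive within its binding domain — allowed (Principle A).
— Emma: subject of the matrix clause; c-commands the reflexive but lies outside its binding domain — cannot bind it (Principle A).
— Freya: possessor inside the object DP of the clause headed by 'introduced'; does not c-command the reflexive — cannot bind it (Principle A).
— Freya's sister: object of the clause headed by 'introduced'; does not c-command the reflexive — cannot bind it (Principle A).
— Greta: possessor inside the second object DP of the clause headed by 'introduced'; does not c-command the reflexive — cannot bind it (Principle A).

Claire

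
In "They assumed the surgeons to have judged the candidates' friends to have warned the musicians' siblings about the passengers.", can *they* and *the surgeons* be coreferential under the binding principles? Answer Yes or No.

No

*the surgeons* is an R-expression; Principle C requires it to be free (not bound by any c-commanding expression).
— they: subject of the matrix clause; the pronoun c-commands the R-expression — coreference blocked (Principle C).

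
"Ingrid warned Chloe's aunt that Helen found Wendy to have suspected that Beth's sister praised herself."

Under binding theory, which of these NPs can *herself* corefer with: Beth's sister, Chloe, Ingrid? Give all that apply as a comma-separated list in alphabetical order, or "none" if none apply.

*herself* is a reflexive; Principle A requires it to be bound within its binding domain — the clause headed by 'praised'.
— Beth's sister: subject of the clause headed by 'praised'; c-commands the reflexive within its binding domain — allowed (Principle A).
— Chloe: possessor inside the object DP of the matrix clause; does not c-command the reflexive — cannot bind it (Principle A).
— Ingrid: subject of the matrix clause; c-commands the reflexive but lies outside its binding domain — cannot bind it (Principle A).

Beth's sister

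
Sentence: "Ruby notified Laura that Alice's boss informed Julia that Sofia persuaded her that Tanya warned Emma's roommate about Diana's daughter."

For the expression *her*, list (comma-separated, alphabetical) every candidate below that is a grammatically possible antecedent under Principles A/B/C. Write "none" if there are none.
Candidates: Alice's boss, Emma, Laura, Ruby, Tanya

Alice's boss, Laura, Ruby

*her* is a pronoun; Principle B requires it to be free in its binding domain — the clause headed by 'persuaded'.
— Alice's boss: subject of the clause headed by 'informed'; c-commands the pronoun but lies outside its binding domain — allowed.
— Emma: possessor inside the object DP of the clause headed by 'warned'; is c-commanded by the pronoun; coreference would bind this R-expression — blocked (Principle C).
— Laura: object of the matrix clause; c-commands the pronoun but lies outside its binding domain — allowed.
— Ruby: subject of the matrix clause; c-commands the pronoun but lies outside its binding domain — allowed.
— Tanya: subject of the clause headed by 'warned'; is c-commanded by the pronoun; coreference would bind this R-expression — blocked (Principle C).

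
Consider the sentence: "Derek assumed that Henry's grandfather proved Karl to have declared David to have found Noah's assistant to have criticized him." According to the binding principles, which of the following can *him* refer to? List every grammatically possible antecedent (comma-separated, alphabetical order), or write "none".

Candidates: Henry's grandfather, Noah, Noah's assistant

Henry's grandfather, Noah

*him* is a pronoun; Principle B requires it to be free in its binding domain — the clause headed by 'criticized'.
— Henry's grandfather: subject of the clause headed by 'proved'; c-commands the pronoun but lies outside its binding domain — allowed.
— Noah: possessor inside the subject DP of the clause headed by 'criticized'; does not c-command the pronoun — Principle B does not apply; allowed.
— Noah's assistant: subject of the clause headed by 'criticized'; c-commands the pronoun within its binding domain — blocked (Principle B).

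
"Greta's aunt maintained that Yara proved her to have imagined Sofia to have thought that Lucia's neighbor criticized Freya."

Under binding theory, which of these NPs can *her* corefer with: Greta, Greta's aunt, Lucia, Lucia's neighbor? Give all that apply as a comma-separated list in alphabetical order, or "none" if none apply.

*her* is a pronoun; Principle B requires it to be free in its binding domain — the clause headed by 'proved'.
— Greta: possessor inside the subject DP of the matrix clause; does not c-command the pronoun — Principle B does not apply; allowed.
— Greta's aunt: subject of the matrix clause; c-commands the pronoun but lies outside its binding domain — allowed.
— Lucia: possessor inside the subject DP of the clause headed by 'criticized'; is c-commanded by the pronoun; coreference would bind this R-expression — blocked (Principle C).
— Lucia's neighbor: subject of the clause headed by 'criticized'; is c-commanded by the pronoun; coreference would bind this R-expression — blocked (Principle C).

Greta, Greta's aunt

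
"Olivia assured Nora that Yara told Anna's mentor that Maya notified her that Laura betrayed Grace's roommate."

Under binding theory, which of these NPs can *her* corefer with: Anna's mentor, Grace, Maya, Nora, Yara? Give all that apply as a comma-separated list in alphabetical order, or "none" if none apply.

*her* is a pronoun; Principle B requires it to be free in its binding domain — the clause headed by 'notified'.
— Anna's mentor: object of the clause headed by 'told'; c-commands the pronoun but lies outside its binding domain — allowed.
— Grace: possessor inside the object DP of the clause headed by 'betrayed'; is c-commanded by the pronoun; coreference would bind this R-expression — blocked (Principle C).
— Maya: subject of the clause headed by 'notified'; c-commands the pronoun within its binding domain — blocked (Principle B).
— Nora: object of the matrix clause; c-commands the pronoun but lies outside its binding domain — allowed.
— Yara: subject of the clause headed by 'told'; c-commands the pronoun but lies outside its binding domain — allowed.

Anna's mentor, Nora, Yara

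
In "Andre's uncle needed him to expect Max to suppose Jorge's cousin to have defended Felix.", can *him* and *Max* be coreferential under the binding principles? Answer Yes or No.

*Max* is an R-expression; Principle C requires it to be free (not bound by any c-commanding expression).
— him: subject of the clause headed by 'expect'; the pronoun c-commands the R-expression — coreference blocked (Principle C).

No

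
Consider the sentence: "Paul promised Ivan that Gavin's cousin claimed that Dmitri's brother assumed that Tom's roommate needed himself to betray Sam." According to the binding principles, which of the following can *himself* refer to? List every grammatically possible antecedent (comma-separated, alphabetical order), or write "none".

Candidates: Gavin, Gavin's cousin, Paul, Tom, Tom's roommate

Tom's roommate

*himself* is a reflexive; Principle A requires it to be bound within its binding domain — the clause headed by 'needed'.
— Gavin: possessor inside the subject DP of the clause headed by 'claimed'; does not c-command the reflexive — cannot bind it (Principle A).
— Gavin's cousin: subject of the clause headed by 'claimed'; c-commands the reflexive but lies outside its binding domain — cannot bind it (Principle A).
— Paul: subject of the matrix clause; c-commands the reflexive but lies outside its binding domain — cannot bind it (Principle A).
— Tom: possessor inside the subject DP of the clause headed by 'needed'; does not c-command the reflexive — cannot bind it (Principle A).
— Tom's roommate: subject of the clause headed by 'needed'; c-commands the reflexive within its binding domain — allowed (Principle A).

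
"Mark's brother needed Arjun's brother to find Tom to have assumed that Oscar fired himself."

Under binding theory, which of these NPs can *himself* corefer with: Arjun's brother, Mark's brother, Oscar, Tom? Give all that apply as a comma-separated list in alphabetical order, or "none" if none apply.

Oscar

*himself* is a reflexive; Principle A requires it to be bound within its binding domain — the clause headed by 'fired'.
— Arjun's brother: subject of the clause headed by 'find'; c-commands the reflexive but lies outside its binding domain — cannot bind it (Principle A).
— Mark's brother: subject of the matrix clause; c-commands the reflexive but lies outside its binding domain — cannot bind it (Principle A).
— Oscar: subject of the clause headed by 'fired'; c-commands the reflexive within its binding domain — allowed (Principle A).
— Tom: subject of the clause headed by 'assumed'; c-commands the reflexive but lies outside its binding domain — cannot bind it (Principle A).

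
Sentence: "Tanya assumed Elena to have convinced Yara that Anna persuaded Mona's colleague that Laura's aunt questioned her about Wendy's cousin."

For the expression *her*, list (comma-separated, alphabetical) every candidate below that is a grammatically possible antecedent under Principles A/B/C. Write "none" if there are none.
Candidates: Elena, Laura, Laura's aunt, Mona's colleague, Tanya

Elena, Laura, Mona's colleague, Tanya

*her* is a pronoun; Principle B requires it to be free in its binding domain — the clause headed by 'questioned'.
— Elena: subject of the clause headed by 'convinced'; c-commands the pronoun but lies outside its binding domain — allowed.
— Laura: possessor inside the subject DP of the clause headed by 'questioned'; does not c-command the pronoun — Principle B does not apply; allowed.
— Laura's aunt: subject of the clause headed by 'questioned'; c-commands the pronoun within its binding domain — blocked (Principle B).
— Mona's colleague: object of the clause headed by 'persuaded'; c-commands the pronoun but lies outside its binding domain — allowed.
— Tanya: subject of the matrix clause; c-commands the pronoun but lies outside its binding domain — allowed.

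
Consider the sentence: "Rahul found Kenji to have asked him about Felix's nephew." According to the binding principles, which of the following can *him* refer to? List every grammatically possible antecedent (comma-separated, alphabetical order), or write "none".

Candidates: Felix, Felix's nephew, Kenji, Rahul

Rahul

*him* is a pronoun; Principle B requires it to be free in its binding domain — the clause headed by 'asked'.
— Felix: possessor inside the second object DP of the clause headed by 'asked'; is c-commanded by the pronoun; coreference would bind this R-expression — blocked (Principle C).
— Felix's nephew: second object of the clause headed by 'asked'; is c-commanded by the pronoun; coreference would bind this R-expression — blocked (Principle C).
— Kenji: subject of the clause headed by 'asked'; c-commands the pronoun within its binding domain — blocked (Principle B).
— Rahul: subject of the matrix clause; c-commands the pronoun but lies outside its binding domain — allowed.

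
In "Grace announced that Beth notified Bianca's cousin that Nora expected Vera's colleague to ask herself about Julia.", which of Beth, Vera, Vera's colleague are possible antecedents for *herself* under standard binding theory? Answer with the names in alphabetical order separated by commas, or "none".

Vera's colleague

*herself* is a reflexive; Principle A requires it to be bound within its binding domain — the clause headed by 'ask'.
— Beth: subject of the clause headed by 'notified'; c-commands the reflexive but lies outside its binding domain — cannot bind it (Principle A).
— Vera: possessor inside the subject DP of the clause headed by 'ask'; does not c-command the reflexive — cannot bind it (Principle A).
— Vera's colleague: subject of the clause headed by 'ask'; c-commands the reflexive within its binding domain — allowed (Principle A).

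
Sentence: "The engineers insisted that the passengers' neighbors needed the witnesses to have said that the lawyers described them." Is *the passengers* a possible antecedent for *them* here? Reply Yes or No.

Yes

*them* is a pronoun; Principle B requires it to be free in its binding domain — the clause headed by 'described'.
— the passengers: possessor inside the subject DP of the clause headed by 'needed'; does not c-command the pronoun — Principle B does not apply; allowed.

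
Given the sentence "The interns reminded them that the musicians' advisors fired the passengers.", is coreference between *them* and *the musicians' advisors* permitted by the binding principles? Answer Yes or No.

No

*them* is a pronoun; Principle B requires it to be free in its binding domain — the matrix clause.
— the musicians' advisors: subject of the clause headed by 'fired'; is c-commanded by the pronoun; coreference would bind this R-expression — blocked (Principle C).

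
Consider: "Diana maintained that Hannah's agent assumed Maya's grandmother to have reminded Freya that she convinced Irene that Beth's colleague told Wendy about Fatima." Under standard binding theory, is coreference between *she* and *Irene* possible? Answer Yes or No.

*Irene* is an R-expression; Principle C requires it to be free (not bound by any c-commanding expression).
— she: subject of the clause headed by 'convinced'; the pronoun c-commands the R-expression — coreference blocked (Principle C).

No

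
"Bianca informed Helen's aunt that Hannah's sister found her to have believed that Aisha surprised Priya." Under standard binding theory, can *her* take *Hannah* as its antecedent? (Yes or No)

Yes

*her* is a pronoun; Principle B requires it to be free in its binding domain — the clause headed by 'found'.
— Hannah: possessor inside the subject DP of the clause headed by 'found'; does not c-command the pronoun — Principle B does not apply; allowed.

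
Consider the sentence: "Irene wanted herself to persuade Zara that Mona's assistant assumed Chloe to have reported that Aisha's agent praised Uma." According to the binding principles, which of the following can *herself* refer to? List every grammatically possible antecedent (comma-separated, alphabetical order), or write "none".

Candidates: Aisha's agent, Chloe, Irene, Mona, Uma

*herself* is a reflexive; Principle A requires it to be bound within its binding domain — the matrix clause.
— Aisha's agent: subject of the clause headed by 'praised'; does not c-command the reflexive — cannot bind it (Principle A).
— Chloe: subject of the clause headed by 'reported'; does not c-command the reflexive — cannot bind it (Principle A).
— Irene: subject of the matrix clause; c-commands the reflexive within its binding domain — allowed (Principle A).
— Mona: possessor inside the subject DP of the clause headed by 'assumed'; does not c-command the reflexive — cannot bind it (Principle A).
— Uma: object of the clause headed by 'praised'; does not c-command the reflexive — cannot bind it (Principle A).

Irene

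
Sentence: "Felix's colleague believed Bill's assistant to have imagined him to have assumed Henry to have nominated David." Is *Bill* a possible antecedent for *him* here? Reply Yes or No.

*him* is a pronoun; Principle B requires it to be free in its binding domain — the clause headed by 'imagined'.
— Bill: possessor inside the subject DP of the clause headed by 'imagined'; does not c-command the pronoun — Principle B does not apply; allowed.

Yes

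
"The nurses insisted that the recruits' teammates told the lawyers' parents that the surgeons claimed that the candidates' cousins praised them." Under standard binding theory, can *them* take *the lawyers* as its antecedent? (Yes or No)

Yes

*them* is a pronoun; Principle B requires it to be free in its binding domain — the clause headed by 'praised'.
— the lawyers: possessor inside the object DP of the clause headed by 'told'; does not c-command the pronoun — Principle B does not apply; allowed.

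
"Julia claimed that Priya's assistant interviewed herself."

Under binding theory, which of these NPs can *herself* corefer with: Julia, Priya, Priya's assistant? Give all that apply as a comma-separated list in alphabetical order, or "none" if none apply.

Priya's assistant

*herself* is a reflexive; Principle A requires it to be bound within its binding domain — the clause headed by 'interviewed'.
— Julia: subject of the matrix clause; c-commands the reflexive but lies outside its binding domain — cannot bind it (Principle A).
— Priya: possessor inside the subject DP of the clause headed by 'interviewed'; does not c-command the reflexive — cannot bind it (Principle A).
— Priya's assistant: subject of the clause headed by 'interviewed'; c-commands the reflexive within its binding domain — allowed (Principle A).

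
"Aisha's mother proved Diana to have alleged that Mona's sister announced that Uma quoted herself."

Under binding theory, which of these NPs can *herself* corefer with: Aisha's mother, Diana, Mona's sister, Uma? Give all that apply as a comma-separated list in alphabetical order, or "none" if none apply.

Uma

*herself* is a reflexive; Principle A requires it to be bound within its binding domain — the clause headed by 'quoted'.
— Aisha's mother: subject of the matrix clause; c-commands the reflexive but lies outside its binding domain — cannot bind it (Principle A).
— Diana: subject of the clause headed by 'alleged'; c-commands the reflexive but lies outside its binding domain — cannot bind it (Principle A).
— Mona's sister: subject of the clause headed by 'announced'; c-commands the reflexive but lies outside its binding domain — cannot bind it (Principle A).
— Uma: subject of the clause headed by 'quoted'; c-commands the reflexive within its binding domain — allowed (Principle A).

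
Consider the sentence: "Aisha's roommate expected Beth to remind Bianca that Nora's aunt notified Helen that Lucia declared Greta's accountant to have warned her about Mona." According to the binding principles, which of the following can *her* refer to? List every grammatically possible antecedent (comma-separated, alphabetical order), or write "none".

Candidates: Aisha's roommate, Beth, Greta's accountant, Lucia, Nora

*her* is a pronoun; Principle B requires it to be free in its binding domain — the clause headed by 'warned'.
— Aisha's roommate: subject of the matrix clause; c-commands the pronoun but lies outside its binding domain — allowed.
— Beth: subject of the clause headed by 'remind'; c-commands the pronoun but lies outside its binding domain — allowed.
— Greta's accountant: subject of the clause headed by 'warned'; c-commands the pronoun within its binding domain — blocked (Principle B).
— Lucia: subject of the clause headed by 'declared'; c-commands the pronoun but lies outside its binding domain — allowed.
— Nora: possessor inside the subject DP of the clause headed by 'notified'; does not c-command the pronoun — Principle B does not apply; allowed.

Aisha's roommate, Beth, Lucia, Nora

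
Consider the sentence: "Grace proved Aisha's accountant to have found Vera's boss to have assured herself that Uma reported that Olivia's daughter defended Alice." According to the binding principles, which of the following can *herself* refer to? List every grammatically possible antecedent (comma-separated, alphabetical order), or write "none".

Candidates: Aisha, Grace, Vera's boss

*herself* is a reflexive; Principle A requires it to be bound within its binding domain — the clause headed by 'assured'.
— Aisha: possessor inside the subject DP of the clause headed by 'found'; does not c-command the reflexive — cannot bind it (Principle A).
— Grace: subject of the matrix clause; c-commands the reflexive but lies outside its binding domain — cannot bind it (Principle A).
— Vera's boss: subject of the clause headed by 'assured'; c-commands the reflexive within its binding domain — allowed (Principle A).

Vera's boss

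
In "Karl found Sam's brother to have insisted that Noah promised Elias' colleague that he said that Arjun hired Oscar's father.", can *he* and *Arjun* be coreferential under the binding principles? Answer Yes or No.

*Arjun* is an R-expression; Principle C requires it to be free (not bound by any c-commanding expression).
— he: subject of the clause headed by 'said'; the pronoun c-commands the R-expression — coreference blocked (Principle C).

No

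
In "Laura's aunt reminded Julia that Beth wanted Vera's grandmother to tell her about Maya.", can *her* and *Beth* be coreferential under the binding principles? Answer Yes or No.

*Beth* is an R-expression; Principle C requires it to be free (not bound by any c-commanding expression).
— her: object of the clause headed by 'tell'; the pronoun does not c-command the R-expression — coreference allowed.

Yes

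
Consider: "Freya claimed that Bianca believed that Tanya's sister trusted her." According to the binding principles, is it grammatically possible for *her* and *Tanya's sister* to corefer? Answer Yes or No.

*her* is a pronoun; Principle B requires it to be free in its binding domain — the clause headed by 'trusted'.
— Tanya's sister: subject of the clause headed by 'trusted'; c-commands the pronoun within its binding domain — blocked (Principle B).

No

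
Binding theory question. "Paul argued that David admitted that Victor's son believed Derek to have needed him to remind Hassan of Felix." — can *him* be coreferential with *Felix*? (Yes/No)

*him* is a pronoun; Principle B requires it to be free in its binding domain — the clause headed by 'needed'.
— Felix: second object of the clause headed by 'remind'; is c-commanded by the pronoun; coreference would bind this R-expression — blocked (Principle C).

No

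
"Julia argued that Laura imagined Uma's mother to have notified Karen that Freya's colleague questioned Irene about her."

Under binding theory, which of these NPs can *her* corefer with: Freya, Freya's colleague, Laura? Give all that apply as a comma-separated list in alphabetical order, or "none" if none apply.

Freya, Laura

*her* is a pronoun; Principle B requires it to be free in its binding domain — the clause headed by 'questioned'.
— Freya: possessor inside the subject DP of the clause headed by 'questioned'; does not c-command the pronoun — Principle B does not apply; allowed.
— Freya's colleague: subject of the clause headed by 'questioned'; c-commands the pronoun within its binding domain — blocked (Principle B).
— Laura: subject of the clause headed by 'imagined'; c-commands the pronoun but lies outside its binding domain — allowed.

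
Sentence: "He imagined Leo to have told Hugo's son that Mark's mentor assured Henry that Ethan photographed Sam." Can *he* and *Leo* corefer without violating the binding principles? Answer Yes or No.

No

*Leo* is an R-expression; Principle C requires it to be free (not bound by any c-commanding expression).
— he: subject of the matrix clause; the pronoun c-commands the R-expression — coreference blocked (Principle C).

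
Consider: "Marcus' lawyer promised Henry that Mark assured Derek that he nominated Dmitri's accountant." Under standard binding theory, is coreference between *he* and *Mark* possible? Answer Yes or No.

Yes

*Mark* is an R-expression; Principle C requires it to be free (not bound by any c-commanding expression).
— he: subject of the clause headed by 'nominated'; the pronoun does not c-command the R-expression — coreference allowed.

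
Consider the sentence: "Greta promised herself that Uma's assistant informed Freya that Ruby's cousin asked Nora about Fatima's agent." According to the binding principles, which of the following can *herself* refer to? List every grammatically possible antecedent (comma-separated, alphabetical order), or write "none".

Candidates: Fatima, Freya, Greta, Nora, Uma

Greta

*herself* is a reflexive; Principle A requires it to be bound within its binding domain — the matrix clause.
— Fatima: possessor inside the second object DP of the clause headed by 'asked'; does not c-command the reflexive — cannot bind it (Principle A).
— Freya: object of the clause headed by 'informed'; does not c-command the reflexive — cannot bind it (Principle A).
— Greta: subject of the matrix clause; c-commands the reflexive within its binding domain — allowed (Principle A).
— Nora: object of the clause headed by 'asked'; does not c-command the reflexive — cannot bind it (Principle A).
— Uma: possessor inside the subject DP of the clause headed by 'informed'; does not c-command the reflexive — cannot bind it (Principle A).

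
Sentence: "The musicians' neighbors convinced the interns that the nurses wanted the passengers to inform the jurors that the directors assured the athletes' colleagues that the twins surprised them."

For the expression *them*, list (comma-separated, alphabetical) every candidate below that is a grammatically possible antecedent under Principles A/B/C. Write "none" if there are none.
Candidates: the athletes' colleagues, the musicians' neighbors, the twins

*them* is a pronoun; Principle B requires it to be free in its binding domain — the clause headed by 'surprised'.
— the athletes' colleagues: object of the clause headed by 'assured'; c-commands the pronoun but lies outside its binding domain — allowed.
— the musicians' neighbors: subject of the matrix clause; c-commands the pronoun but lies outside its binding domain — allowed.
— the twins: subject of the clause headed by 'surprised'; c-commands the pronoun within its binding domain — blocked (Principle B).

the athletes' colleagues, the musicians' neighbors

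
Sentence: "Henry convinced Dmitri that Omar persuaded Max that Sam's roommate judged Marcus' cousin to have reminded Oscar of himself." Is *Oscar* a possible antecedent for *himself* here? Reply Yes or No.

*himself* is a reflexive; Principle A requires it to be bound within its binding domain — the clause headed by 'reminded'.
— Oscar: object of the clause headed by 'reminded'; c-commands the reflexive within its binding domain — allowed (Principle A).

Yes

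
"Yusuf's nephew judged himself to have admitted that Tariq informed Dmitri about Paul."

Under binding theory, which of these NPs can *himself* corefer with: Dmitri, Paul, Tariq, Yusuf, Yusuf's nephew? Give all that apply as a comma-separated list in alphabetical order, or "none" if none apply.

Yusuf's nephew

*himself* is a reflexive; Principle A requires it to be bound within its binding domain — the matrix clause.
— Dmitri: object of the clause headed by 'informed'; does not c-command the reflexive — cannot bind it (Principle A).
— Paul: second object of the clause headed by 'informed'; does not c-command the reflexive — cannot bind it (Principle A).
— Tariq: subject of the clause headed by 'informed'; does not c-command the reflexive — cannot bind it (Principle A).
— Yusuf: possessor inside the subject DP of the matrix clause; does not c-command the reflexive — cannot bind it (Principle A).
— Yusuf's nephew: subject of the matrix clause; c-commands the reflexive within its binding domain — allowed (Principle A).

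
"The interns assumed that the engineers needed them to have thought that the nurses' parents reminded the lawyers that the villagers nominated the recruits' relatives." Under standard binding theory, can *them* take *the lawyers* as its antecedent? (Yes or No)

*them* is a pronoun; Principle B requires it to be free in its binding domain — the clause headed by 'needed'.
— the lawyers: object of the clause headed by 'reminded'; is c-commanded by the pronoun; coreference would bind this R-expression — blocked (Principle C).

No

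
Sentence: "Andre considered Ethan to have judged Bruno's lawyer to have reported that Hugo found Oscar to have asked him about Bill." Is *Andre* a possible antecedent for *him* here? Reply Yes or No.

Yes

*him* is a pronoun; Principle B requires it to be free in its binding domain — the clause headed by 'asked'.
— Andre: subject of the matrix clause; c-commands the pronoun but lies outside its binding domain — allowed.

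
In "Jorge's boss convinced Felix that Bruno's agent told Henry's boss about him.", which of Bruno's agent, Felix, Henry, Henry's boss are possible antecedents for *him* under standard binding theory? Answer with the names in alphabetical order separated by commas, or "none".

*him* is a pronoun; Principle B requires it to be free in its binding domain — the clause headed by 'told'.
— Bruno's agent: subject of the clause headed by 'told'; c-commands the pronoun within its binding domain — blocked (Principle B).
— Felix: object of the matrix clause; c-commands the pronoun but lies outside its binding domain — allowed.
— Henry: possessor inside the object DP of the clause headed by 'told'; does not c-command the pronoun — Principle B does not apply; allowed.
— Henry's boss: object of the clause headed by 'told'; c-commands the pronoun within its binding domain — blocked (Principle B).

Felix, Henry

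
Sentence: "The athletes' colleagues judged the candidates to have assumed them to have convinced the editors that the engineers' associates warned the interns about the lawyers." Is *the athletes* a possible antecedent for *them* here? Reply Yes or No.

*them* is a pronoun; Principle B requires it to be free in its binding domain — the clause headed by 'assumed'.
— the athletes: possessor inside the subject DP of the matrix clause; does not c-command the pronoun — Principle B does not apply; allowed.

Yes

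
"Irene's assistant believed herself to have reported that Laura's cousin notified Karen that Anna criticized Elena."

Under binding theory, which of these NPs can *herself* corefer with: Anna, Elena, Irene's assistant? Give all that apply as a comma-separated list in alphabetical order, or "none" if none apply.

Irene's assistant

*herself* is a reflexive; Principle A requires it to be bound within its binding domain — the matrix clause.
— Anna: subject of the clause headed by 'criticized'; does not c-command the reflexive — cannot bind it (Principle A).
— Elena: object of the clause headed by 'criticized'; does not c-command the reflexive — cannot bind it (Principle A).
— Irene's assistant: subject of the matrix clause; c-commands the reflexive within its binding domain — allowed (Principle A).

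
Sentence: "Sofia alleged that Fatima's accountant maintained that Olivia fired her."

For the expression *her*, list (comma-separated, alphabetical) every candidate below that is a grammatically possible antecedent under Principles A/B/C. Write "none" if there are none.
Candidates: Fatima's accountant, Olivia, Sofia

*her* is a pronoun; Principle B requires it to be free in its binding domain — the clause headed by 'fired'.
— Fatima's accountant: subject of the clause headed by 'maintained'; c-commands the pronoun but lies outside its binding domain — allowed.
— Olivia: subject of the clause headed by 'fired'; c-commands the pronoun within its binding domain — blocked (Principle B).
— Sofia: subject of the matrix clause; c-commands the pronoun but lies outside its binding domain — allowed.

Fatima's accountant, Sofia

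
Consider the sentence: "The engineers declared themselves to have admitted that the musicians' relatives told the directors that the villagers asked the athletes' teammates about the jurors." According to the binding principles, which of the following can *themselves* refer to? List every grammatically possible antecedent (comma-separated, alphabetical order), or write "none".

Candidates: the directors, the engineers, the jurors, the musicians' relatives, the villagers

the engineers

*themselves* is a reflexive; Principle A requires it to be bound within its binding domain — the matrix clause.
— the directors: object of the clause headed by 'told'; does not c-command the reflexive — cannot bind it (Principle A).
— the engineers: subject of the matrix clause; c-commands the reflexive within its binding domain — allowed (Principle A).
— the jurors: second object of the clause headed by 'asked'; does not c-command the reflexive — cannot bind it (Principle A).
— the musicians' relatives: subject of the clause headed by 'told'; does not c-command the reflexive — cannot bind it (Principle A).
— the villagers: subject of the clause headed by 'asked'; does not c-command the reflexive — cannot bind it (Principle A).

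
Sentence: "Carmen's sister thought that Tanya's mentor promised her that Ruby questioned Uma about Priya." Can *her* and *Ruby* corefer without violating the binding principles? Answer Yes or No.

No

*Ruby* is an R-expression; Principle C requires it to be free (not bound by any c-commanding expression).
— her: object of the clause headed by 'promised'; the pronoun c-commands the R-expression — coreference blocked (Principle C).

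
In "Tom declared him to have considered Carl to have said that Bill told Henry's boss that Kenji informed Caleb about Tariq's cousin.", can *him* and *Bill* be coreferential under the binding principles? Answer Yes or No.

*Bill* is an R-expression; Principle C requires it to be free (not bound by any c-commanding expression).
— him: subject of the clause headed by 'considered'; the pronoun c-commands the R-expression — coreference blocked (Principle C).

No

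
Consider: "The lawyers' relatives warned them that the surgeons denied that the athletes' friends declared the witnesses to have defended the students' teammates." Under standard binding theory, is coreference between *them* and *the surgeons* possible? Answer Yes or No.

*the surgeons* is an R-expression; Principle C requires it to be free (not bound by any c-commanding expression).
— them: object of the matrix clause; the pronoun c-commands the R-expression — coreference blocked (Principle C).

No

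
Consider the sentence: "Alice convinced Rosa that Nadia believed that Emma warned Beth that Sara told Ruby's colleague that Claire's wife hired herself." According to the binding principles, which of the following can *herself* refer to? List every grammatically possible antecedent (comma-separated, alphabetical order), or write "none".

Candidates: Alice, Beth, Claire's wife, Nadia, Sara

Claire's wife

*herself* is a reflexive; Principle A requires it to be bound within its binding domain — the clause headed by 'hired'.
— Alice: subject of the matrix clause; c-commands the reflexive but lies outside its binding domain — cannot bind it (Principle A).
— Beth: object of the clause headed by 'warned'; c-commands the reflexive but lies outside its binding domain — cannot bind it (Principle A).
— Claire's wife: subject of the clause headed by 'hired'; c-commands the reflexive within its binding domain — allowed (Principle A).
— Nadia: subject of the clause headed by 'believed'; c-commands the reflexive but lies outside its binding domain — cannot bind it (Principle A).
— Sara: subject of the clause headed by 'told'; c-commands the reflexive but lies outside its binding domain — cannot bind it (Principle A).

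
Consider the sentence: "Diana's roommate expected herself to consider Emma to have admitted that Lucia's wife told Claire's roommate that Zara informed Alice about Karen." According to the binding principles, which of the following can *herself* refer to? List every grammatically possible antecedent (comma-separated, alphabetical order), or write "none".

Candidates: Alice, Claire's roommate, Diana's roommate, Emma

Diana's roommate

*herself* is a reflexive; Principle A requires it to be bound within its binding domain — the matrix clause.
— Alice: object of the clause headed by 'informed'; does not c-command the reflexive — cannot bind it (Principle A).
— Claire's roommate: object of the clause headed by 'told'; does not c-command the reflexive — cannot bind it (Principle A).
— Diana's roommate: subject of the matrix clause; c-commands the reflexive within its binding domain — allowed (Principle A).
— Emma: subject of the clause headed by 'admitted'; does not c-command the reflexive — cannot bind it (Principle A).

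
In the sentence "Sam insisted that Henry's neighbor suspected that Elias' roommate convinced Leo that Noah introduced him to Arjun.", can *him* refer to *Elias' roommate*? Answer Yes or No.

Yes

*him* is a pronoun; Principle B requires it to be free in its binding domain — the clause headed by 'introduced'.
— Elias' roommate: subject of the clause headed by 'convinced'; c-commands the pronoun but lies outside its binding domain — allowed.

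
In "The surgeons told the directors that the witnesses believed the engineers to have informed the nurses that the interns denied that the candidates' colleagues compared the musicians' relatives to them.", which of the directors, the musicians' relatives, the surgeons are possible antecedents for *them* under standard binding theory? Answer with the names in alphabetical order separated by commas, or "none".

*them* is a pronoun; Principle B requires it to be free in its binding domain — the clause headed by 'compared'.
— the directors: object of the matrix clause; c-commands the pronoun but lies outside its binding domain — allowed.
— the musicians' relatives: object of the clause headed by 'compared'; c-commands the pronoun within its binding domain — blocked (Principle B).
— the surgeons: subject of the matrix clause; c-commands the pronoun but lies outside its binding domain — allowed.

the directors, the surgeons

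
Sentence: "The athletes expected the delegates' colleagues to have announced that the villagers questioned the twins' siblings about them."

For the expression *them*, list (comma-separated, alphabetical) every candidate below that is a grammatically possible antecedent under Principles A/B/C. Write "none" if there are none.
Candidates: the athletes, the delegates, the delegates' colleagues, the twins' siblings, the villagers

the athletes, the delegates, the delegates' colleagues

*them* is a pronoun; Principle B requires it to be free in its binding domain — the clause headed by 'questioned'.
— the athletes: subject of the matrix clause; c-commands the pronoun but lies outside its binding domain — allowed.
— the delegates: possessor inside the subject DP of the clause headed by 'announced'; does not c-command the pronoun — Principle B does not apply; allowed.
— the delegates' colleagues: subject of the clause headed by 'announced'; c-commands the pronoun but lies outside its binding domain — allowed.
— the twins' siblings: object of the clause headed by 'questioned'; c-commands the pronoun within its binding domain — blocked (Principle B).
— the villagers: subject of the clause headed by 'questioned'; c-commands the pronoun within its binding domain — blocked (Principle B).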